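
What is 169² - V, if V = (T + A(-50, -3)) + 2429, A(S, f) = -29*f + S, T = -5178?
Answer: 31273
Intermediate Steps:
A(S, f) = S - 29*f
V = -2712 (V = (-5178 + (-50 - 29*(-3))) + 2429 = (-5178 + (-50 + 87)) + 2429 = (-5178 + 37) + 2429 = -5141 + 2429 = -2712)
169² - V = 169² - 1*(-2712) = 28561 + 2712 = 31273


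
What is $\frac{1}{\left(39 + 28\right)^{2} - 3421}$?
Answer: $\frac{1}{1068} \approx 0.00093633$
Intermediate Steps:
$\frac{1}{\left(39 + 28\right)^{2} - 3421} = \frac{1}{67^{2} - 3421} = \frac{1}{4489 - 3421} = \frac{1}{1068}$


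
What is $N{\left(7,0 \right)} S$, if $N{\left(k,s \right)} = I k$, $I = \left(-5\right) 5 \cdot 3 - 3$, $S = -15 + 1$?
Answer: $7644$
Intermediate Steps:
$S = -14$
$I = -78$ ($I = \left(-25\right) 3 - 3 = -75 - 3 = -78$)
$N{\left(k,s \right)} = - 78 k$
$N{\left(7,0 \right)} S = \left(-78\right) 7 \left(-14\right) = \left(-546\right) \left(-14\right) = 7644$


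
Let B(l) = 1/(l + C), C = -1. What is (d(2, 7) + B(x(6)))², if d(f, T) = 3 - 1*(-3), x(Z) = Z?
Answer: 961/25 ≈ 38.440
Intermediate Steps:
d(f, T) = 6 (d(f, T) = 3 + 3 = 6)
B(l) = 1/(-1 + l) (B(l) = 1/(l - 1) = 1/(-1 + l))
(d(2, 7) + B(x(6)))² = (6 + 1/(-1 + 6))² = (6 + 1/5)² = (6 + ⅕)² = (31/5)² = 961/25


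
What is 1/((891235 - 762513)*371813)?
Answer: 1/47860512986 ≈ 2.0894e-11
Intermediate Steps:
1/((891235 - 762513)*371813) = (1/371813)/128722 = (1/128722)*(1/371813) = 1/47860512986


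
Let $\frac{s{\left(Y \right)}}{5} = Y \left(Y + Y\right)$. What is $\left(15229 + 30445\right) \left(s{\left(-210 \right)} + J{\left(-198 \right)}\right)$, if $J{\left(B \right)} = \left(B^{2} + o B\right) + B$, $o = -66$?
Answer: $22520661876$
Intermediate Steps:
$J{\left(B \right)} = B^{2} - 65 B$ ($J{\left(B \right)} = \left(B^{2} - 66 B\right) + B = B^{2} - 65 B$)
$s{\left(Y \right)} = 10 Y^{2}$ ($s{\left(Y \right)} = 5 Y \left(Y + Y\right) = 5 Y 2 Y = 5 \cdot 2 Y^{2} = 10 Y^{2}$)
$\left(15229 + 30445\right) \left(s{\left(-210 \right)} + J{\left(-198 \right)}\right) = \left(15229 + 30445\right) \left(10 \left(-210\right)^{2} - 198 \left(-65 - 198\right)\right) = 45674 \left(10 \cdot 44100 - -52074\right) = 45674 \left(441000 + 52074\right) = 45674 \cdot 493074 = 22520661876$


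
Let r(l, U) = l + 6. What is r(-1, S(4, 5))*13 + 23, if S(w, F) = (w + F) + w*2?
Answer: 88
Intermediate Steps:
S(w, F) = F + 3*w (S(w, F) = (F + w) + 2*w = F + 3*w)
r(l, U) = 6 + l
r(-1, S(4, 5))*13 + 23 = (6 - 1)*13 + 23 = 5*13 + 23 = 65 + 23 = 88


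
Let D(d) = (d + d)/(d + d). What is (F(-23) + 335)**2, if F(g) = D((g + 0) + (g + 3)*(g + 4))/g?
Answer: 59351616/529 ≈ 1.1220e+5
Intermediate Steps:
D(d) = 1 (D(d) = (2*d)/((2*d)) = (2*d)*(1/(2*d)) = 1)
F(g) = 1/g
(F(-23) + 335)**2 = (1/(-23) + 335)**2 = (-1/23 + 335)**2 = (7704/23)**2 = 59351616/529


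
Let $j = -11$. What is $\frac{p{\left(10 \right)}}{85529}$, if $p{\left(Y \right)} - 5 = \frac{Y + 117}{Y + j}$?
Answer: $- \frac{122}{85529} \approx -0.0014264$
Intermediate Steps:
$p{\left(Y \right)} = 5 + \frac{117 + Y}{-11 + Y}$ ($p{\left(Y \right)} = 5 + \frac{Y + 117}{Y - 11} = 5 + \frac{117 + Y}{-11 + Y}$)
$\frac{p{\left(10 \right)}}{85529} = \frac{2 \frac{1}{-11 + 10} \left(31 + 3 \cdot 10\right)}{85529} = \frac{2 \left(31 + 30\right)}{-1} \cdot \frac{1}{85529} = 2 \left(-1\right) 61 \cdot \frac{1}{85529} = \left(-122\right) \frac{1}{85529} = - \frac{122}{85529}$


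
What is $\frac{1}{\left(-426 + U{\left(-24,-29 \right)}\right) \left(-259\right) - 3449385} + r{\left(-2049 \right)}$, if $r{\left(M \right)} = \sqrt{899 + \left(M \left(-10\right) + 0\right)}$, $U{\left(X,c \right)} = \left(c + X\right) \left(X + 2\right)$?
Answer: $- \frac{1}{3641045} + \sqrt{21389} \approx 146.25$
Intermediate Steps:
$U{\left(X,c \right)} = \left(2 + X\right) \left(X + c\right)$ ($U{\left(X,c \right)} = \left(X + c\right) \left(2 + X\right) = \left(2 + X\right) \left(X + c\right)$)
$r{\left(M \right)} = \sqrt{899 - 10 M}$ ($r{\left(M \right)} = \sqrt{899 + \left(- 10 M + 0\right)} = \sqrt{899 - 10 M}$)
$\frac{1}{\left(-426 + U{\left(-24,-29 \right)}\right) \left(-259\right) - 3449385} + r{\left(-2049 \right)} = \frac{1}{\left(-426 + \left(\left(-24\right)^{2} + 2 \left(-24\right) + 2 \left(-29\right) - -696\right)\right) \left(-259\right) - 3449385} + \sqrt{899 - -20490} = \frac{1}{\left(-426 + \left(576 - 48 - 58 + 696\right)\right) \left(-259\right) - 3449385} + \sqrt{899 + 20490} = \frac{1}{\left(-426 + 1166\right) \left(-259\right) - 3449385} + \sqrt{21389} = \frac{1}{740 \left(-259\right) - 3449385} + \sqrt{21389} = \frac{1}{-191660 - 3449385} + \sqrt{21389} = \frac{1}{-3641045} + \sqrt{21389} = - \frac{1}{3641045} + \sqrt{21389}$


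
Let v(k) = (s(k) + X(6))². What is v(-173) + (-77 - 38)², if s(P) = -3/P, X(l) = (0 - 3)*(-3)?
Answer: 398244625/29929 ≈ 13306.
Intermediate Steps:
X(l) = 9 (X(l) = -3*(-3) = 9)
v(k) = (9 - 3/k)² (v(k) = (-3/k + 9)² = (9 - 3/k)²)
v(-173) + (-77 - 38)² = (9 - 3/(-173))² + (-77 - 38)² = (9 - 3*(-1/173))² + (-115)² = (9 + 3/173)² + 13225 = (1560/173)² + 13225 = 2433600/29929 + 13225 = 398244625/29929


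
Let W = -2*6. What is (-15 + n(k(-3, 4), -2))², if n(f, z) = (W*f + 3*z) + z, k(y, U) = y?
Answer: 169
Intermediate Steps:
W = -12
n(f, z) = -12*f + 4*z (n(f, z) = (-12*f + 3*z) + z = -12*f + 4*z)
(-15 + n(k(-3, 4), -2))² = (-15 + (-12*(-3) + 4*(-2)))² = (-15 + (36 - 8))² = (-15 + 28)² = 13² = 169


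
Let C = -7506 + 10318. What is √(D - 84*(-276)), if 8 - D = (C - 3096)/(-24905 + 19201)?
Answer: √47160274146/1426 ≈ 152.29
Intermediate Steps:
C = 2812
D = 11337/1426 (D = 8 - (2812 - 3096)/(-24905 + 19201) = 8 - (-284)/(-5704) = 8 - (-284)*(-1)/5704 = 8 - 1*71/1426 = 8 - 71/1426 = 11337/1426 ≈ 7.9502)
√(D - 84*(-276)) = √(11337/1426 - 84*(-276)) = √(11337/1426 + 23184) = √(33071721/1426) = √47160274146/1426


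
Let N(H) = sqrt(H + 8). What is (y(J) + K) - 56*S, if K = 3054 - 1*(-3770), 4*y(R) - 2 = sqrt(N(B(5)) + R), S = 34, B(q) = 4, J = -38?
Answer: 9841/2 + sqrt(-38 + 2*sqrt(3))/4 ≈ 4920.5 + 1.4692*I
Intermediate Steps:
N(H) = sqrt(8 + H)
y(R) = 1/2 + sqrt(R + 2*sqrt(3))/4 (y(R) = 1/2 + sqrt(sqrt(8 + 4) + R)/4 = 1/2 + sqrt(sqrt(12) + R)/4 = 1/2 + sqrt(2*sqrt(3) + R)/4 = 1/2 + sqrt(R + 2*sqrt(3))/4)
K = 6824 (K = 3054 + 3770 = 6824)
(y(J) + K) - 56*S = ((1/2 + sqrt(-38 + 2*sqrt(3))/4) + 6824) - 56*34 = (13649/2 + sqrt(-38 + 2*sqrt(3))/4) - 1904 = 9841/2 + sqrt(-38 + 2*sqrt(3))/4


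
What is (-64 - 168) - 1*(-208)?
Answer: -24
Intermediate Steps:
(-64 - 168) - 1*(-208) = -232 + 208 = -24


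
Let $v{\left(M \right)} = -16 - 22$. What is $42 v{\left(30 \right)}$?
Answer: $-1596$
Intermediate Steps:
$v{\left(M \right)} = -38$
$42 v{\left(30 \right)} = 42 \left(-38\right) = -1596$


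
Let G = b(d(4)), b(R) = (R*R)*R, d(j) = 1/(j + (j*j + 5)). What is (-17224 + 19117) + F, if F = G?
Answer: 29578126/15625 ≈ 1893.0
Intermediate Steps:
d(j) = 1/(5 + j + j²) (d(j) = 1/(j + (j² + 5)) = 1/(j + (5 + j²)) = 1/(5 + j + j²))
b(R) = R³ (b(R) = R²*R = R³)
G = 1/15625 (G = (1/(5 + 4 + 4²))³ = (1/(5 + 4 + 16))³ = (1/25)³ = 1/15625 ≈ 6.4000e-5)
F = 1/15625 ≈ 6.4000e-5
(-17224 + 19117) + F = (-17224 + 19117) + 1/15625 = 1893 + 1/15625 = 29578126/15625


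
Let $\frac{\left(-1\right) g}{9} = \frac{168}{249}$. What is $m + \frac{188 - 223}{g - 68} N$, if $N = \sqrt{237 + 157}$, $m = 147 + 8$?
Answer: $155 + \frac{2905 \sqrt{394}}{6148} \approx 164.38$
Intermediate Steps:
$g = - \frac{504}{83}$ ($g = - 9 \cdot \frac{168}{249} = - 9 \cdot 168 \cdot \frac{1}{249} = \left(-9\right) \frac{56}{83} = - \frac{504}{83} \approx -6.0723$)
$m = 155$
$N = \sqrt{394} \approx 19.849$
$m + \frac{188 - 223}{g - 68} N = 155 + \frac{188 - 223}{- \frac{504}{83} - 68} \sqrt{394} = 155 + - \frac{35}{- \frac{6148}{83}} \sqrt{394} = 155 + \left(-35\right) \left(- \frac{83}{6148}\right) \sqrt{394} = 155 + \frac{2905 \sqrt{394}}{6148}$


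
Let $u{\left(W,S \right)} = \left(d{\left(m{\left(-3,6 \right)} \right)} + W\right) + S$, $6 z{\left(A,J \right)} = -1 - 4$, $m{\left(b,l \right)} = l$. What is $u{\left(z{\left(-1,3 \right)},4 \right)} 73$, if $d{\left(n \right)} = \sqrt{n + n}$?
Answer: $\frac{1387}{6} + 146 \sqrt{3} \approx 484.05$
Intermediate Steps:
$z{\left(A,J \right)} = - \frac{5}{6}$ ($z{\left(A,J \right)} = \frac{-1 - 4}{6} = \frac{1}{6} \left(-5\right) = - \frac{5}{6}$)
$d{\left(n \right)} = \sqrt{2} \sqrt{n}$ ($d{\left(n \right)} = \sqrt{2 n} = \sqrt{2} \sqrt{n}$)
$u{\left(W,S \right)} = S + W + 2 \sqrt{3}$ ($u{\left(W,S \right)} = \left(\sqrt{2} \sqrt{6} + W\right) + S = \left(2 \sqrt{3} + W\right) + S = \left(W + 2 \sqrt{3}\right) + S = S + W + 2 \sqrt{3}$)
$u{\left(z{\left(-1,3 \right)},4 \right)} 73 = \left(4 - \frac{5}{6} + 2 \sqrt{3}\right) 73 = \left(\frac{19}{6} + 2 \sqrt{3}\right) 73 = \frac{1387}{6} + 146 \sqrt{3}$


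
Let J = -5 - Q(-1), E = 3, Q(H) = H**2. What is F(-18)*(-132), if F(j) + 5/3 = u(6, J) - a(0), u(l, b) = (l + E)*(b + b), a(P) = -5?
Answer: 13816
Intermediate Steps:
J = -6 (J = -5 - 1*(-1)**2 = -5 - 1*1 = -5 - 1 = -6)
u(l, b) = 2*b*(3 + l) (u(l, b) = (l + 3)*(b + b) = (3 + l)*(2*b) = 2*b*(3 + l))
F(j) = -314/3 (F(j) = -5/3 + (2*(-6)*(3 + 6) - 1*(-5)) = -5/3 + (2*(-6)*9 + 5) = -5/3 + (-108 + 5) = -5/3 - 103 = -314/3)
F(-18)*(-132) = -314/3*(-132) = 13816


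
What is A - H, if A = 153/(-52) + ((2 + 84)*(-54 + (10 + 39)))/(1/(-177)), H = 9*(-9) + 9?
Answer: 3961311/52 ≈ 76179.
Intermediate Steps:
H = -72 (H = -81 + 9 = -72)
A = 3957567/52 (A = 153*(-1/52) + (86*(-54 + 49))/(-1/177) = -153/52 + (86*(-5))*(-177) = -153/52 - 430*(-177) = -153/52 + 76110 = 3957567/52 ≈ 76107.)
A - H = 3957567/52 - 1*(-72) = 3957567/52 + 72 = 3961311/52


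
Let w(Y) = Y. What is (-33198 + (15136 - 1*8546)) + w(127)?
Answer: -26481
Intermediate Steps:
(-33198 + (15136 - 1*8546)) + w(127) = (-33198 + (15136 - 1*8546)) + 127 = (-33198 + (15136 - 8546)) + 127 = (-33198 + 6590) + 127 = -26608 + 127 = -26481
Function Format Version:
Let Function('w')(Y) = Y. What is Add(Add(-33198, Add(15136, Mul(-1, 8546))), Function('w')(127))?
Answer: -26481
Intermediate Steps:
Add(Add(-33198, Add(15136, Mul(-1, 8546))), Function('w')(127)) = Add(Add(-33198, Add(15136, Mul(-1, 8546))), 127) = Add(Add(-33198, Add(15136, -8546)), 127) = Add(Add(-33198, 6590), 127) = Add(-26608, 127) = -26481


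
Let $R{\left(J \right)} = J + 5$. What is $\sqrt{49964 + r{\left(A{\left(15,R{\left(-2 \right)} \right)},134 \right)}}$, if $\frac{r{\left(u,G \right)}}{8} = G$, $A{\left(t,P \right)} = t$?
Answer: $2 \sqrt{12759} \approx 225.91$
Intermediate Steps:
$R{\left(J \right)} = 5 + J$
$r{\left(u,G \right)} = 8 G$
$\sqrt{49964 + r{\left(A{\left(15,R{\left(-2 \right)} \right)},134 \right)}} = \sqrt{49964 + 8 \cdot 134} = \sqrt{49964 + 1072} = \sqrt{51036} = 2 \sqrt{12759}$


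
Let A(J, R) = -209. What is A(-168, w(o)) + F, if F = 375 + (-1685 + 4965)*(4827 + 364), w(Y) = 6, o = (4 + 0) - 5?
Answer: 17026646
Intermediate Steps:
o = -1 (o = 4 - 5 = -1)
F = 17026855 (F = 375 + 3280*5191 = 375 + 17026480 = 17026855)
A(-168, w(o)) + F = -209 + 17026855 = 17026646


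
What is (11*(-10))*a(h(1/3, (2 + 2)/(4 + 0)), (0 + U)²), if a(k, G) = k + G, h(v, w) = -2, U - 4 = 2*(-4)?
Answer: -1540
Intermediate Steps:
U = -4 (U = 4 + 2*(-4) = 4 - 8 = -4)
a(k, G) = G + k
(11*(-10))*a(h(1/3, (2 + 2)/(4 + 0)), (0 + U)²) = (11*(-10))*((0 - 4)² - 2) = -110*((-4)² - 2) = -110*(16 - 2) = -110*14 = -1540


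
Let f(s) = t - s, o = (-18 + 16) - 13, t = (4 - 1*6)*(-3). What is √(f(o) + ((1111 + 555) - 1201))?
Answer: 9*√6 ≈ 22.045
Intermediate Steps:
t = 6 (t = (4 - 6)*(-3) = -2*(-3) = 6)
o = -15 (o = -2 - 13 = -15)
f(s) = 6 - s
√(f(o) + ((1111 + 555) - 1201)) = √((6 - 1*(-15)) + ((1111 + 555) - 1201)) = √((6 + 15) + (1666 - 1201)) = √(21 + 465) = √486 = 9*√6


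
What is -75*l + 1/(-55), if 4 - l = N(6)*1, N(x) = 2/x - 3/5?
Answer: -17601/55 ≈ -320.02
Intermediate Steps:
N(x) = -⅗ + 2/x (N(x) = 2/x - 3*⅕ = 2/x - ⅗ = -⅗ + 2/x)
l = 64/15 (l = 4 - (-⅗ + 2/6) = 4 - (-⅗ + 2*(⅙)) = 4 - (-⅗ + ⅓) = 4 - (-4)/15 = 4 - 1*(-4/15) = 4 + 4/15 = 64/15 ≈ 4.2667)
-75*l + 1/(-55) = -75*64/15 + 1/(-55) = -320 - 1/55 = -17601/55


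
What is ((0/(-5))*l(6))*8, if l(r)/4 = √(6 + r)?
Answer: 0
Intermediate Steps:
l(r) = 4*√(6 + r)
((0/(-5))*l(6))*8 = ((0/(-5))*(4*√(6 + 6)))*8 = ((0*(-⅕))*(4*√12))*8 = (0*(4*(2*√3)))*8 = (0*(8*√3))*8 = 0*8 = 0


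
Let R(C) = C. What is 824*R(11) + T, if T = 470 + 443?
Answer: 9977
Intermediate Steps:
T = 913
824*R(11) + T = 824*11 + 913 = 9064 + 913 = 9977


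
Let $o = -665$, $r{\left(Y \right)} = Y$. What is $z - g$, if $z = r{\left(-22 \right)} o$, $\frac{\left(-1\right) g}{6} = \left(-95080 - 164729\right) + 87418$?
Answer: $-1019716$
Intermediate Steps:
$g = 1034346$ ($g = - 6 \left(\left(-95080 - 164729\right) + 87418\right) = - 6 \left(-259809 + 87418\right) = \left(-6\right) \left(-172391\right) = 1034346$)
$z = 14630$ ($z = \left(-22\right) \left(-665\right) = 14630$)
$z - g = 14630 - 1034346 = -1019716$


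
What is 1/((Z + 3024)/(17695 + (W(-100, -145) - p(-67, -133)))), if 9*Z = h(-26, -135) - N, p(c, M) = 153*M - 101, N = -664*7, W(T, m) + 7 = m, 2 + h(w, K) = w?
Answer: 113979/10612 ≈ 10.741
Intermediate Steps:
h(w, K) = -2 + w
W(T, m) = -7 + m
N = -4648
p(c, M) = -101 + 153*M
Z = 1540/3 (Z = ((-2 - 26) - 1*(-4648))/9 = (-28 + 4648)/9 = (⅑)*4620 = 1540/3 ≈ 513.33)
1/((Z + 3024)/(17695 + (W(-100, -145) - p(-67, -133)))) = 1/((1540/3 + 3024)/(17695 + ((-7 - 145) - (-101 + 153*(-133))))) = 1/(10612/(3*(17695 + (-152 - (-101 - 20349))))) = 1/(10612/(3*(17695 + (-152 - 1*(-20450))))) = 1/(10612/(3*(17695 + (-152 + 20450)))) = 1/(10612/(3*(17695 + 20298))) = 1/((10612/3)/37993) = 1/((10612/3)*(1/37993)) = 1/(10612/113979) = 113979/10612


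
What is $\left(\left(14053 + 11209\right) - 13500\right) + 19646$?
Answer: $31408$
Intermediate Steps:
$\left(\left(14053 + 11209\right) - 13500\right) + 19646 = \left(25262 - 13500\right) + 19646 = 11762 + 19646 = 31408$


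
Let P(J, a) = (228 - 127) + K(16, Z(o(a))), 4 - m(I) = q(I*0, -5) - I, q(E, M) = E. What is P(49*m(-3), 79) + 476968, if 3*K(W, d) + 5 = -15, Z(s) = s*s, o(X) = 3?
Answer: 1431187/3 ≈ 4.7706e+5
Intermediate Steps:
m(I) = 4 + I (m(I) = 4 - (I*0 - I) = 4 - (0 - I) = 4 - (-1)*I = 4 + I)
Z(s) = s²
K(W, d) = -20/3 (K(W, d) = -5/3 + (⅓)*(-15) = -5/3 - 5 = -20/3)
P(J, a) = 283/3 (P(J, a) = (228 - 127) - 20/3 = 101 - 20/3 = 283/3)
P(49*m(-3), 79) + 476968 = 283/3 + 476968 = 1431187/3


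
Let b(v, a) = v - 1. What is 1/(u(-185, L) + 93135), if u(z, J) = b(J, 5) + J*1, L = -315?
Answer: 1/92504 ≈ 1.0810e-5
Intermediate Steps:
b(v, a) = -1 + v
u(z, J) = -1 + 2*J (u(z, J) = (-1 + J) + J*1 = (-1 + J) + J = -1 + 2*J)
1/(u(-185, L) + 93135) = 1/((-1 + 2*(-315)) + 93135) = 1/((-1 - 630) + 93135) = 1/(-631 + 93135) = 1/92504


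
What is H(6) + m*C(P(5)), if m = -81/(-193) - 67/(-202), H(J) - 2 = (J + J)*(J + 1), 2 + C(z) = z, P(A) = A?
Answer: 3440675/38986 ≈ 88.254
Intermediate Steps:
C(z) = -2 + z
H(J) = 2 + 2*J*(1 + J) (H(J) = 2 + (J + J)*(J + 1) = 2 + (2*J)*(1 + J) = 2 + 2*J*(1 + J))
m = 29293/38986 (m = -81*(-1/193) - 67*(-1/202) = 81/193 + 67/202 = 29293/38986 ≈ 0.75137)
H(6) + m*C(P(5)) = (2 + 2*6 + 2*6**2) + 29293*(-2 + 5)/38986 = (2 + 12 + 2*36) + (29293/38986)*3 = (2 + 12 + 72) + 87879/38986 = 86 + 87879/38986 = 3440675/38986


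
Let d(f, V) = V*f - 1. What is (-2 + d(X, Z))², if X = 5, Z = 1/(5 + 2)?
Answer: 256/49 ≈ 5.2245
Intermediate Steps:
Z = ⅐ (Z = 1/7 = ⅐ ≈ 0.14286)
d(f, V) = -1 + V*f
(-2 + d(X, Z))² = (-2 + (-1 + (⅐)*5))² = (-2 + (-1 + 5/7))² = (-2 - 2/7)² = (-16/7)² = 256/49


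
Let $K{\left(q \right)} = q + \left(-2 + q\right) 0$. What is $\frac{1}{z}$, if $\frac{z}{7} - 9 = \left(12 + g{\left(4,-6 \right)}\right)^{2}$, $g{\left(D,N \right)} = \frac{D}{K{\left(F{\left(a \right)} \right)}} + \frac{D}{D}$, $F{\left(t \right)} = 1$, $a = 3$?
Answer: $\frac{1}{2086} \approx 0.00047939$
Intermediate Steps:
$K{\left(q \right)} = q$ ($K{\left(q \right)} = q + 0 = q$)
$g{\left(D,N \right)} = 1 + D$ ($g{\left(D,N \right)} = \frac{D}{1} + \frac{D}{D} = D 1 + 1 = D + 1 = 1 + D$)
$z = 2086$ ($z = 63 + 7 \left(12 + \left(1 + 4\right)\right)^{2} = 63 + 7 \left(12 + 5\right)^{2} = 63 + 7 \cdot 17^{2} = 63 + 7 \cdot 289 = 63 + 2023 = 2086$)
$\frac{1}{z} = \frac{1}{2086}$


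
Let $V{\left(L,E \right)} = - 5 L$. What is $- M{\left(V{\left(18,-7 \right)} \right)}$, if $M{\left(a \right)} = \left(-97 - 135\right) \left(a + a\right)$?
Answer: $-41760$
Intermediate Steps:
$M{\left(a \right)} = - 464 a$ ($M{\left(a \right)} = - 232 \cdot 2 a = - 464 a$)
$- M{\left(V{\left(18,-7 \right)} \right)} = - \left(-464\right) \left(\left(-5\right) 18\right) = - \left(-464\right) \left(-90\right) = \left(-1\right) 41760 = -41760$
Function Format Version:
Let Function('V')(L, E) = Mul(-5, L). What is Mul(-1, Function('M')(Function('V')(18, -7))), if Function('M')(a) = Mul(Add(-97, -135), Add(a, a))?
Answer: -41760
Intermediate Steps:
Function('M')(a) = Mul(-464, a) (Function('M')(a) = Mul(-232, Mul(2, a)) = Mul(-464, a))
Mul(-1, Function('M')(Function('V')(18, -7))) = Mul(-1, Mul(-464, Mul(-5, 18))) = Mul(-1, Mul(-464, -90)) = Mul(-1, 41760) = -41760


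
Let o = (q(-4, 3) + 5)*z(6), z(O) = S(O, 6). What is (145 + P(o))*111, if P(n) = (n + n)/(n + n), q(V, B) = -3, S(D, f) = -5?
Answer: 16206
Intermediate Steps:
z(O) = -5
o = -10 (o = (-3 + 5)*(-5) = 2*(-5) = -10)
P(n) = 1 (P(n) = (2*n)/((2*n)) = (2*n)*(1/(2*n)) = 1)
(145 + P(o))*111 = (145 + 1)*111 = 146*111 = 16206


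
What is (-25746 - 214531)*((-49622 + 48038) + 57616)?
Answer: -13463200864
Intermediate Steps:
(-25746 - 214531)*((-49622 + 48038) + 57616) = -240277*(-1584 + 57616) = -240277*56032 = -13463200864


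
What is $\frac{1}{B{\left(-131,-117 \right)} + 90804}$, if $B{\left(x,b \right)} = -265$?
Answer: $\frac{1}{90539} \approx 1.1045 \cdot 10^{-5}$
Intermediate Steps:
$\frac{1}{B{\left(-131,-117 \right)} + 90804} = \frac{1}{-265 + 90804} = \frac{1}{90539}$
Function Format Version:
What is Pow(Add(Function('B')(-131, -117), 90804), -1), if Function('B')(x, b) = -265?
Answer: Rational(1, 90539) ≈ 1.1045e-5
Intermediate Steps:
Pow(Add(Function('B')(-131, -117), 90804), -1) = Pow(Add(-265, 90804), -1) = Pow(90539, -1) = Rational(1, 90539)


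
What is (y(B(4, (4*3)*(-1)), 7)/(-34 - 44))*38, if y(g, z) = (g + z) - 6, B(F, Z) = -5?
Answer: 76/39 ≈ 1.9487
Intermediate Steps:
y(g, z) = -6 + g + z
(y(B(4, (4*3)*(-1)), 7)/(-34 - 44))*38 = ((-6 - 5 + 7)/(-34 - 44))*38 = -4/(-78)*38 = -4*(-1/78)*38 = (2/39)*38 = 76/39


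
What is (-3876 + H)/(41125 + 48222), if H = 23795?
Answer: 19919/89347 ≈ 0.22294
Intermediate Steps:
(-3876 + H)/(41125 + 48222) = (-3876 + 23795)/(41125 + 48222) = 19919/89347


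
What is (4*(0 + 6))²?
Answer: 576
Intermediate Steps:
(4*(0 + 6))² = (4*6)² = 24² = 576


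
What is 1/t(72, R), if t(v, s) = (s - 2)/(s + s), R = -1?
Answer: ⅔ ≈ 0.66667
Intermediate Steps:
t(v, s) = (-2 + s)/(2*s) (t(v, s) = (-2 + s)/((2*s)) = (-2 + s)*(1/(2*s)) = (-2 + s)/(2*s))
1/t(72, R) = 1/((½)*(-2 - 1)/(-1)) = 1/((½)*(-1)*(-3)) = 1/(3/2) = ⅔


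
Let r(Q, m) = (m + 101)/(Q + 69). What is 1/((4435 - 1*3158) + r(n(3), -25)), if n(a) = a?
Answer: 18/23005 ≈ 0.00078244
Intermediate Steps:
r(Q, m) = (101 + m)/(69 + Q)
1/((4435 - 1*3158) + r(n(3), -25)) = 1/((4435 - 1*3158) + (101 - 25)/(69 + 3)) = 1/((4435 - 3158) + 76/72) = 1/(1277 + (1/72)*76) = 1/(1277 + 19/18) = 1/(23005/18) = 18/23005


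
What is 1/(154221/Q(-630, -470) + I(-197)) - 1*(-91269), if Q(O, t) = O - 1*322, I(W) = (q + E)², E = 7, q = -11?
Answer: 12685386089/138989 ≈ 91269.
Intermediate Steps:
I(W) = 16 (I(W) = (-11 + 7)² = (-4)² = 16)
Q(O, t) = -322 + O (Q(O, t) = O - 322 = -322 + O)
1/(154221/Q(-630, -470) + I(-197)) - 1*(-91269) = 1/(154221/(-322 - 630) + 16) - 1*(-91269) = 1/(154221/(-952) + 16) + 91269 = 1/(154221*(-1/952) + 16) + 91269 = 1/(-154221/952 + 16) + 91269 = 1/(-138989/952) + 91269 = -952/138989 + 91269 = 12685386089/138989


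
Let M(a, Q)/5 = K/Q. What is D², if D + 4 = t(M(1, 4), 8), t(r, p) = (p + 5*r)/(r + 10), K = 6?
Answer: 49/25 ≈ 1.9600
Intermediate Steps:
M(a, Q) = 30/Q (M(a, Q) = 5*(6/Q) = 30/Q)
t(r, p) = (p + 5*r)/(10 + r)
D = -7/5 (D = -4 + (8 + 5*(30/4))/(10 + 30/4) = -4 + (8 + 5*(30*(¼)))/(10 + 30*(¼)) = -4 + (8 + 5*(15/2))/(10 + 15/2) = -4 + (8 + 75/2)/(35/2) = -4 + (2/35)*(91/2) = -4 + 13/5 = -7/5 ≈ -1.4000)
D² = (-7/5)² = 49/25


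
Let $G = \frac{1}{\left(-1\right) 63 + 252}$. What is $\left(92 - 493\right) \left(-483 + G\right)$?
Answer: $\frac{36605686}{189} \approx 1.9368 \cdot 10^{5}$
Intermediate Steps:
$G = \frac{1}{189}$ ($G = \frac{1}{-63 + 252} = \frac{1}{189} \approx 0.005291$)
$\left(92 - 493\right) \left(-483 + G\right) = \left(92 - 493\right) \left(-483 + \frac{1}{189}\right) = \left(-401\right) \left(- \frac{91286}{189}\right) = \frac{36605686}{189}$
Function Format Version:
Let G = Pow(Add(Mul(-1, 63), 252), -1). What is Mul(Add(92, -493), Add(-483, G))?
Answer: Rational(36605686, 189) ≈ 1.9368e+5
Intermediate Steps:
G = Rational(1, 189) (G = Pow(Add(-63, 252), -1) = Pow(189, -1) = Rational(1, 189) ≈ 0.0052910)
Mul(Add(92, -493), Add(-483, G)) = Mul(Add(92, -493), Add(-483, Rational(1, 189))) = Mul(-401, Rational(-91286, 189)) = Rational(36605686, 189)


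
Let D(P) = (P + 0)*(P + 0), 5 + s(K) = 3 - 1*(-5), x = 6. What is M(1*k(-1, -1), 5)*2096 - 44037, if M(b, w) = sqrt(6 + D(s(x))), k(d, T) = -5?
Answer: -44037 + 2096*sqrt(15) ≈ -35919.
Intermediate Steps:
s(K) = 3 (s(K) = -5 + (3 - 1*(-5)) = -5 + (3 + 5) = -5 + 8 = 3)
D(P) = P**2 (D(P) = P*P = P**2)
M(b, w) = sqrt(15) (M(b, w) = sqrt(6 + 3**2) = sqrt(6 + 9) = sqrt(15))
M(1*k(-1, -1), 5)*2096 - 44037 = sqrt(15)*2096 - 44037 = 2096*sqrt(15) - 44037 = -44037 + 2096*sqrt(15)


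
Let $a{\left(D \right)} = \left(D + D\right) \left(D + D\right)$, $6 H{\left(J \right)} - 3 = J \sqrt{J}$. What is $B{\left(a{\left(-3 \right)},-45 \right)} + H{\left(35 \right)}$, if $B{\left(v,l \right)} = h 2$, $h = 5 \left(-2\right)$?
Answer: $- \frac{39}{2} + \frac{35 \sqrt{35}}{6} \approx 15.01$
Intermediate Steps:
$h = -10$
$H{\left(J \right)} = \frac{1}{2} + \frac{J^{\frac{3}{2}}}{6}$ ($H{\left(J \right)} = \frac{1}{2} + \frac{J \sqrt{J}}{6} = \frac{1}{2} + \frac{J^{\frac{3}{2}}}{6}$)
$a{\left(D \right)} = 4 D^{2}$ ($a{\left(D \right)} = 2 D 2 D = 4 D^{2}$)
$B{\left(v,l \right)} = -20$ ($B{\left(v,l \right)} = \left(-10\right) 2 = -20$)
$B{\left(a{\left(-3 \right)},-45 \right)} + H{\left(35 \right)} = -20 + \left(\frac{1}{2} + \frac{35^{\frac{3}{2}}}{6}\right) = -20 + \left(\frac{1}{2} + \frac{35 \sqrt{35}}{6}\right) = - \frac{39}{2} + \frac{35 \sqrt{35}}{6}$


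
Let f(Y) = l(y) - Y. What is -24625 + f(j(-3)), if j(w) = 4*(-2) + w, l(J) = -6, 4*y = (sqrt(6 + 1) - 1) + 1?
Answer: -24620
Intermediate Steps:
y = sqrt(7)/4 (y = ((sqrt(6 + 1) - 1) + 1)/4 = ((sqrt(7) - 1) + 1)/4 = ((-1 + sqrt(7)) + 1)/4 = sqrt(7)/4 ≈ 0.66144)
j(w) = -8 + w
f(Y) = -6 - Y
-24625 + f(j(-3)) = -24625 + (-6 - (-8 - 3)) = -24625 + (-6 - 1*(-11)) = -24625 + (-6 + 11) = -24625 + 5 = -24620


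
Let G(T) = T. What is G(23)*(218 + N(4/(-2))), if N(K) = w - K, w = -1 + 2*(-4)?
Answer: 4853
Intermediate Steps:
w = -9 (w = -1 - 8 = -9)
N(K) = -9 - K
G(23)*(218 + N(4/(-2))) = 23*(218 + (-9 - 4/(-2))) = 23*(218 + (-9 - 4*(-1)/2)) = 23*(218 + (-9 - 1*(-2))) = 23*(218 + (-9 + 2)) = 23*(218 - 7) = 23*211 = 4853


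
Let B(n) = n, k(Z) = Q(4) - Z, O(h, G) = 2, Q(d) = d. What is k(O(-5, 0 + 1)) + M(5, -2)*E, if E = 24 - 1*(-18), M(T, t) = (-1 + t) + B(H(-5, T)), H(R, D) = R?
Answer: -334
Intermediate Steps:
k(Z) = 4 - Z
M(T, t) = -6 + t (M(T, t) = (-1 + t) - 5 = -6 + t)
E = 42 (E = 24 + 18 = 42)
k(O(-5, 0 + 1)) + M(5, -2)*E = (4 - 1*2) + (-6 - 2)*42 = (4 - 2) - 8*42 = 2 - 336 = -334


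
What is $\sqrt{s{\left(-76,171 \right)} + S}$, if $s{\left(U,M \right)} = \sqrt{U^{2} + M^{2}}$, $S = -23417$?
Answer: $\sqrt{-23417 + 19 \sqrt{97}} \approx 152.41 i$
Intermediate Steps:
$s{\left(U,M \right)} = \sqrt{M^{2} + U^{2}}$
$\sqrt{s{\left(-76,171 \right)} + S} = \sqrt{\sqrt{171^{2} + \left(-76\right)^{2}} - 23417} = \sqrt{\sqrt{29241 + 5776} - 23417} = \sqrt{\sqrt{35017} - 23417} = \sqrt{19 \sqrt{97} - 23417} = \sqrt{-23417 + 19 \sqrt{97}}$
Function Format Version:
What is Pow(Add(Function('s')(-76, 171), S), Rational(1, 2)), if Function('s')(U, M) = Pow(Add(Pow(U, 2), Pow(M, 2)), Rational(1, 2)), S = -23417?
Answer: Pow(Add(-23417, Mul(19, Pow(97, Rational(1, 2)))), Rational(1, 2)) ≈ Mul(152.41, I)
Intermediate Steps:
Function('s')(U, M) = Pow(Add(Pow(M, 2), Pow(U, 2)), Rational(1, 2))
Pow(Add(Function('s')(-76, 171), S), Rational(1, 2)) = Pow(Add(Pow(Add(Pow(171, 2), Pow(-76, 2)), Rational(1, 2)), -23417), Rational(1, 2)) = Pow(Add(Pow(Add(29241, 5776), Rational(1, 2)), -23417), Rational(1, 2)) = Pow(Add(Pow(35017, Rational(1, 2)), -23417), Rational(1, 2)) = Pow(Add(Mul(19, Pow(97, Rational(1, 2))), -23417), Rational(1, 2)) = Pow(Add(-23417, Mul(19, Pow(97, Rational(1, 2)))), Rational(1, 2))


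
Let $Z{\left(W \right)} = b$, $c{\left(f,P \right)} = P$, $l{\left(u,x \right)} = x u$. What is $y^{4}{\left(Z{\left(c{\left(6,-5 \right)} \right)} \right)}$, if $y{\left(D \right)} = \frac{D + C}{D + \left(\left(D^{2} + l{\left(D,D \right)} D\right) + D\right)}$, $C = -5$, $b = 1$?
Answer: $1$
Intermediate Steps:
$l{\left(u,x \right)} = u x$
$Z{\left(W \right)} = 1$
$y{\left(D \right)} = \frac{-5 + D}{D^{2} + D^{3} + 2 D}$ ($y{\left(D \right)} = \frac{D - 5}{D + \left(\left(D^{2} + D D D\right) + D\right)} = \frac{-5 + D}{D + \left(\left(D^{2} + D^{2} D\right) + D\right)} = \frac{-5 + D}{D + \left(\left(D^{2} + D^{3}\right) + D\right)} = \frac{-5 + D}{D + \left(D + D^{2} + D^{3}\right)} = \frac{-5 + D}{D^{2} + D^{3} + 2 D}$)
$y^{4}{\left(Z{\left(c{\left(6,-5 \right)} \right)} \right)} = \left(\frac{-5 + 1}{1 \left(2 + 1 + 1^{2}\right)}\right)^{4} = \left(1 \frac{1}{2 + 1 + 1} \left(-4\right)\right)^{4} = \left(1 \cdot \frac{1}{4} \left(-4\right)\right)^{4} = \left(-1\right)^{4} = 1$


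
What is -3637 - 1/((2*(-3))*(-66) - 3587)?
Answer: -11605666/3191 ≈ -3637.0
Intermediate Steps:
-3637 - 1/((2*(-3))*(-66) - 3587) = -3637 - 1/(-6*(-66) - 3587) = -3637 - 1/(396 - 3587) = -3637 - 1/(-3191) = -3637 - 1*(-1/3191) = -3637 + 1/3191 = -11605666/3191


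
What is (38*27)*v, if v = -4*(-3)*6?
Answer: 73872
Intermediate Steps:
v = 72 (v = 12*6 = 72)
(38*27)*v = (38*27)*72 = 1026*72 = 73872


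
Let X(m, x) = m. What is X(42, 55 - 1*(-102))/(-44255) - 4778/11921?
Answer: -211951072/527563855 ≈ -0.40175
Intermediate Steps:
X(42, 55 - 1*(-102))/(-44255) - 4778/11921 = 42/(-44255) - 4778/11921 = 42*(-1/44255) - 4778*1/11921 = -42/44255 - 4778/11921 = -211951072/527563855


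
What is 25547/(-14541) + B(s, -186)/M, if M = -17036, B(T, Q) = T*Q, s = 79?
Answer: -110776619/123860238 ≈ -0.89437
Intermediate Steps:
B(T, Q) = Q*T
25547/(-14541) + B(s, -186)/M = 25547/(-14541) - 186*79/(-17036) = 25547*(-1/14541) - 14694*(-1/17036) = -25547/14541 + 7347/8518 = -110776619/123860238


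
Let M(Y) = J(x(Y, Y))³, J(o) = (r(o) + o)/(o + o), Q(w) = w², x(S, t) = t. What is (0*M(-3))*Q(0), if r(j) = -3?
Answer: 0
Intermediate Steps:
J(o) = (-3 + o)/(2*o) (J(o) = (-3 + o)/(o + o) = (-3 + o)/((2*o)) = (-3 + o)*(1/(2*o)) = (-3 + o)/(2*o))
M(Y) = (-3 + Y)³/(8*Y³) (M(Y) = ((-3 + Y)/(2*Y))³ = (-3 + Y)³/(8*Y³))
(0*M(-3))*Q(0) = (0*((⅛)*(-3 - 3)³/(-3)³))*0² = (0*((⅛)*(-1/27)*(-6)³))*0 = (0*((⅛)*(-1/27)*(-216)))*0 = (0*1)*0 = 0*0 = 0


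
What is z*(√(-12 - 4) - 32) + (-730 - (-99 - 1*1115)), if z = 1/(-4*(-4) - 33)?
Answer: 8260/17 - 4*I/17 ≈ 485.88 - 0.23529*I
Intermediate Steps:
z = -1/17 (z = 1/(16 - 33) = 1/(-17) = -1/17 ≈ -0.058824)
z*(√(-12 - 4) - 32) + (-730 - (-99 - 1*1115)) = -(√(-12 - 4) - 32)/17 + (-730 - (-99 - 1*1115)) = -(√(-16) - 32)/17 + (-730 - (-99 - 1115)) = -(4*I - 32)/17 + (-730 - 1*(-1214)) = -(-32 + 4*I)/17 + (-730 + 1214) = (32/17 - 4*I/17) + 484 = 8260/17 - 4*I/17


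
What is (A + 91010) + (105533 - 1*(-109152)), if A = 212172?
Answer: 517867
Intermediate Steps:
(A + 91010) + (105533 - 1*(-109152)) = (212172 + 91010) + (105533 - 1*(-109152)) = 303182 + (105533 + 109152) = 303182 + 214685 = 517867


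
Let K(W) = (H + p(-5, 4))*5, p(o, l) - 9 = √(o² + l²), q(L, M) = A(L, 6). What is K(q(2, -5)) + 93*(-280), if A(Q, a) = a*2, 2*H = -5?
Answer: -52015/2 + 5*√41 ≈ -25976.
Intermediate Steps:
H = -5/2 (H = (½)*(-5) = -5/2 ≈ -2.5000)
A(Q, a) = 2*a
q(L, M) = 12 (q(L, M) = 2*6 = 12)
p(o, l) = 9 + √(l² + o²) (p(o, l) = 9 + √(o² + l²) = 9 + √(l² + o²))
K(W) = 65/2 + 5*√41 (K(W) = (-5/2 + (9 + √(4² + (-5)²)))*5 = (-5/2 + (9 + √(16 + 25)))*5 = (-5/2 + (9 + √41))*5 = (13/2 + √41)*5 = 65/2 + 5*√41)
K(q(2, -5)) + 93*(-280) = (65/2 + 5*√41) + 93*(-280) = (65/2 + 5*√41) - 26040 = -52015/2 + 5*√41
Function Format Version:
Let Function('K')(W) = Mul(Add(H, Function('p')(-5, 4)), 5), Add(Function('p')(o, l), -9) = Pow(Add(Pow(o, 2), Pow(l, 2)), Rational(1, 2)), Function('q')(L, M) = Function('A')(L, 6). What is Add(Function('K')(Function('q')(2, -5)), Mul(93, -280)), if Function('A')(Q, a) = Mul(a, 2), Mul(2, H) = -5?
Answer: Add(Rational(-52015, 2), Mul(5, Pow(41, Rational(1, 2)))) ≈ -25976.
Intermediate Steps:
H = Rational(-5, 2) (H = Mul(Rational(1, 2), -5) = Rational(-5, 2) ≈ -2.5000)
Function('A')(Q, a) = Mul(2, a)
Function('q')(L, M) = 12 (Function('q')(L, M) = Mul(2, 6) = 12)
Function('p')(o, l) = Add(9, Pow(Add(Pow(l, 2), Pow(o, 2)), Rational(1, 2))) (Function('p')(o, l) = Add(9, Pow(Add(Pow(o, 2), Pow(l, 2)), Rational(1, 2))) = Add(9, Pow(Add(Pow(l, 2), Pow(o, 2)), Rational(1, 2))))
Function('K')(W) = Add(Rational(65, 2), Mul(5, Pow(41, Rational(1, 2)))) (Function('K')(W) = Mul(Add(Rational(-5, 2), Add(9, Pow(Add(Pow(4, 2), Pow(-5, 2)), Rational(1, 2)))), 5) = Mul(Add(Rational(-5, 2), Add(9, Pow(Add(16, 25), Rational(1, 2)))), 5) = Mul(Add(Rational(-5, 2), Add(9, Pow(41, Rational(1, 2)))), 5) = Mul(Add(Rational(13, 2), Pow(41, Rational(1, 2))), 5) = Add(Rational(65, 2), Mul(5, Pow(41, Rational(1, 2)))))
Add(Function('K')(Function('q')(2, -5)), Mul(93, -280)) = Add(Add(Rational(65, 2), Mul(5, Pow(41, Rational(1, 2)))), Mul(93, -280)) = Add(Add(Rational(65, 2), Mul(5, Pow(41, Rational(1, 2)))), -26040) = Add(Rational(-52015, 2), Mul(5, Pow(41, Rational(1, 2))))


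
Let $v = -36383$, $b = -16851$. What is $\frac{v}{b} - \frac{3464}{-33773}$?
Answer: $\frac{1287134923}{569108823} \approx 2.2617$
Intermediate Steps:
$\frac{v}{b} - \frac{3464}{-33773} = - \frac{36383}{-16851} - \frac{3464}{-33773} = \left(-36383\right) \left(- \frac{1}{16851}\right) - - \frac{3464}{33773} = \frac{36383}{16851} + \frac{3464}{33773} = \frac{1287134923}{569108823}$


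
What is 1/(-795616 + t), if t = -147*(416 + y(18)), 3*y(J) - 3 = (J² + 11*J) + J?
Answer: -1/883375 ≈ -1.1320e-6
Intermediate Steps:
y(J) = 1 + 4*J + J²/3 (y(J) = 1 + ((J² + 11*J) + J)/3 = 1 + (J² + 12*J)/3 = 1 + (4*J + J²/3) = 1 + 4*J + J²/3)
t = -87759 (t = -147*(416 + (1 + 4*18 + (⅓)*18²)) = -147*(416 + (1 + 72 + (⅓)*324)) = -147*(416 + (1 + 72 + 108)) = -147*(416 + 181) = -147*597 = -87759)
1/(-795616 + t) = 1/(-795616 - 87759) = 1/(-883375) = -1/883375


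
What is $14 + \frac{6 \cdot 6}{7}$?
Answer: $\frac{134}{7} \approx 19.143$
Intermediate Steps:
$14 + \frac{6 \cdot 6}{7} = 14 + \frac{1}{7} \cdot 36 = 14 + \frac{36}{7} = \frac{134}{7}$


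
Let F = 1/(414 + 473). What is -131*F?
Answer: -131/887 ≈ -0.14769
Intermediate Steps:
F = 1/887 ≈ 0.0011274
-131*F = -131*1/887 = -131/887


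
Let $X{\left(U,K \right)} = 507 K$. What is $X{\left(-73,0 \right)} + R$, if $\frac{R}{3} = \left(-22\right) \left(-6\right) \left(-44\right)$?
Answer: $-17424$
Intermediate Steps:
$R = -17424$ ($R = 3 \left(-22\right) \left(-6\right) \left(-44\right) = 3 \cdot 132 \left(-44\right) = 3 \left(-5808\right) = -17424$)
$X{\left(-73,0 \right)} + R = 507 \cdot 0 - 17424 = 0 - 17424 = -17424$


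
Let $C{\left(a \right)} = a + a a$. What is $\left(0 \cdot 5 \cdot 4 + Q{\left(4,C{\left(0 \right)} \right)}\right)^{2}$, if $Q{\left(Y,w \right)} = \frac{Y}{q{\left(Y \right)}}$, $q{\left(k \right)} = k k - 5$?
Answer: $\frac{16}{121} \approx 0.13223$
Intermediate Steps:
$q{\left(k \right)} = -5 + k^{2}$ ($q{\left(k \right)} = k^{2} - 5 = -5 + k^{2}$)
$C{\left(a \right)} = a + a^{2}$
$Q{\left(Y,w \right)} = \frac{Y}{-5 + Y^{2}}$
$\left(0 \cdot 5 \cdot 4 + Q{\left(4,C{\left(0 \right)} \right)}\right)^{2} = \left(0 \cdot 5 \cdot 4 + \frac{4}{-5 + 4^{2}}\right)^{2} = \left(0 \cdot 4 + \frac{4}{-5 + 16}\right)^{2} = \left(0 + \frac{4}{11}\right)^{2} = \left(\frac{4}{11}\right)^{2} = \frac{16}{121}$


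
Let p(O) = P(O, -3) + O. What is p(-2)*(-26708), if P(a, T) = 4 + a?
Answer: 0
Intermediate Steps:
p(O) = 4 + 2*O (p(O) = (4 + O) + O = 4 + 2*O)
p(-2)*(-26708) = (4 + 2*(-2))*(-26708) = (4 - 4)*(-26708) = 0*(-26708) = 0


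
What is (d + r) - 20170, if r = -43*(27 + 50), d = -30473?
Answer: -53954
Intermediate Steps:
r = -3311 (r = -43*77 = -3311)
(d + r) - 20170 = (-30473 - 3311) - 20170 = -33784 - 20170 = -53954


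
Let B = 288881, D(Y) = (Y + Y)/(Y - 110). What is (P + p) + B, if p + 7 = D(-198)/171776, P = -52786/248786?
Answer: 43208043696999985/149574123776 ≈ 2.8887e+5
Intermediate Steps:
D(Y) = 2*Y/(-110 + Y) (D(Y) = (2*Y)/(-110 + Y) = 2*Y/(-110 + Y))
P = -26393/124393 (P = -52786*1/248786 = -26393/124393 ≈ -0.21217)
p = -8417015/1202432 (p = -7 + (2*(-198)/(-110 - 198))/171776 = -7 + (2*(-198)/(-308))*(1/171776) = -7 + (2*(-198)*(-1/308))*(1/171776) = -7 + (9/7)*(1/171776) = -7 + 9/1202432 = -8417015/1202432 ≈ -7.0000)
(P + p) + B = (-26393/124393 - 8417015/1202432) + 288881 = -1078753534671/149574123776 + 288881 = 43208043696999985/149574123776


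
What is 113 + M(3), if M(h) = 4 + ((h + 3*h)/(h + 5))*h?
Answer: 243/2 ≈ 121.50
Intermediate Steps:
M(h) = 4 + 4*h**2/(5 + h) (M(h) = 4 + ((4*h)/(5 + h))*h = 4 + (4*h/(5 + h))*h = 4 + 4*h**2/(5 + h))
113 + M(3) = 113 + 4*(5 + 3 + 3**2)/(5 + 3) = 113 + 4*(5 + 3 + 9)/8 = 113 + 4*(1/8)*17 = 113 + 17/2 = 243/2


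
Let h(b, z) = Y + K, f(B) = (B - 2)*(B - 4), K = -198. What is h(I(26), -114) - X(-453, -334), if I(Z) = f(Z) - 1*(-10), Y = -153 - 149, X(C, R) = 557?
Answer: -1057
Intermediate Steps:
f(B) = (-4 + B)*(-2 + B) (f(B) = (-2 + B)*(-4 + B) = (-4 + B)*(-2 + B))
Y = -302
I(Z) = 18 + Z² - 6*Z (I(Z) = (8 + Z² - 6*Z) - 1*(-10) = (8 + Z² - 6*Z) + 10 = 18 + Z² - 6*Z)
h(b, z) = -500 (h(b, z) = -302 - 198 = -500)
h(I(26), -114) - X(-453, -334) = -500 - 1*557 = -500 - 557 = -1057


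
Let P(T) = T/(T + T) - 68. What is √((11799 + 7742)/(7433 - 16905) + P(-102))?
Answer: I*√24379337/592 ≈ 8.3404*I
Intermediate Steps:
P(T) = -135/2 (P(T) = T/((2*T)) - 68 = (1/(2*T))*T - 68 = ½ - 68 = -135/2)
√((11799 + 7742)/(7433 - 16905) + P(-102)) = √((11799 + 7742)/(7433 - 16905) - 135/2) = √(19541/(-9472) - 135/2) = √(19541*(-1/9472) - 135/2) = √(-19541/9472 - 135/2) = √(-658901/9472) = I*√24379337/592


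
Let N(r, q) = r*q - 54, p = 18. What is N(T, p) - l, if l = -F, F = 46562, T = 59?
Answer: 47570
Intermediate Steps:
N(r, q) = -54 + q*r (N(r, q) = q*r - 54 = -54 + q*r)
l = -46562 (l = -1*46562 = -46562)
N(T, p) - l = (-54 + 18*59) - 1*(-46562) = (-54 + 1062) + 46562 = 1008 + 46562 = 47570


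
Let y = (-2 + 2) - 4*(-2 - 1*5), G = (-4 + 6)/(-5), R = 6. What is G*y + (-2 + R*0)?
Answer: -66/5 ≈ -13.200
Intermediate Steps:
G = -⅖ (G = -⅕*2 = -⅖ ≈ -0.40000)
y = 28 (y = 0 - 4*(-2 - 5) = 0 - 4*(-7) = 0 + 28 = 28)
G*y + (-2 + R*0) = -⅖*28 + (-2 + 6*0) = -56/5 + (-2 + 0) = -56/5 - 2 = -66/5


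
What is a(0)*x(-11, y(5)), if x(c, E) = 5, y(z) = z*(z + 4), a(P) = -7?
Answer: -35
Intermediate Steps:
y(z) = z*(4 + z)
a(0)*x(-11, y(5)) = -7*5 = -35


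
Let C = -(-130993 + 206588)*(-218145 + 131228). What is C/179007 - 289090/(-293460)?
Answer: 64274264167051/1751046474 ≈ 36706.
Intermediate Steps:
C = 6570490615 (C = -75595*(-86917) = -1*(-6570490615) = 6570490615)
C/179007 - 289090/(-293460) = 6570490615/179007 - 289090/(-293460) = 6570490615*(1/179007) - 289090*(-1/293460) = 6570490615/179007 + 28909/29346 = 64274264167051/1751046474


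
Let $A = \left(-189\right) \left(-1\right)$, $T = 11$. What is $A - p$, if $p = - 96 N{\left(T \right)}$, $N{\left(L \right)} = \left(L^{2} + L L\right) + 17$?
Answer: $25053$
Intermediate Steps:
$N{\left(L \right)} = 17 + 2 L^{2}$ ($N{\left(L \right)} = \left(L^{2} + L^{2}\right) + 17 = 2 L^{2} + 17 = 17 + 2 L^{2}$)
$A = 189$
$p = -24864$ ($p = - 96 \left(17 + 2 \cdot 11^{2}\right) = - 96 \left(17 + 2 \cdot 121\right) = - 96 \left(17 + 242\right) = \left(-96\right) 259 = -24864$)
$A - p = 189 - -24864 = 189 + 24864 = 25053$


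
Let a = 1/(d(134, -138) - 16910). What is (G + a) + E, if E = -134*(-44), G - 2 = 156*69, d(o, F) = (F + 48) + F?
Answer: 285553355/17138 ≈ 16662.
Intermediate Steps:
d(o, F) = 48 + 2*F (d(o, F) = (48 + F) + F = 48 + 2*F)
G = 10766 (G = 2 + 156*69 = 2 + 10764 = 10766)
E = 5896
a = -1/17138 (a = 1/((48 + 2*(-138)) - 16910) = 1/((48 - 276) - 16910) = 1/(-228 - 16910) = 1/(-17138) = -1/17138 ≈ -5.8350e-5)
(G + a) + E = (10766 - 1/17138) + 5896 = 184507707/17138 + 5896 = 285553355/17138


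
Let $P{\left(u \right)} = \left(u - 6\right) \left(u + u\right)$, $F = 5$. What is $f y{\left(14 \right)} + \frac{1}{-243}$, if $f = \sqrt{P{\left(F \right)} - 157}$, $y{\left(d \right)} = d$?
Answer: $- \frac{1}{243} + 14 i \sqrt{167} \approx -0.0041152 + 180.92 i$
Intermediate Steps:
$P{\left(u \right)} = 2 u \left(-6 + u\right)$ ($P{\left(u \right)} = \left(-6 + u\right) 2 u = 2 u \left(-6 + u\right)$)
$f = i \sqrt{167}$ ($f = \sqrt{2 \cdot 5 \left(-6 + 5\right) - 157} = \sqrt{2 \cdot 5 \left(-1\right) - 157} = \sqrt{-10 - 157} = \sqrt{-167} = i \sqrt{167} \approx 12.923 i$)
$f y{\left(14 \right)} + \frac{1}{-243} = i \sqrt{167} \cdot 14 + \frac{1}{-243} = 14 i \sqrt{167} - \frac{1}{243} = - \frac{1}{243} + 14 i \sqrt{167}$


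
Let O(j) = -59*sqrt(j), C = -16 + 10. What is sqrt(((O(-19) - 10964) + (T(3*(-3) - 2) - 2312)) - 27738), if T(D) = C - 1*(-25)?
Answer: sqrt(-40995 - 59*I*sqrt(19)) ≈ 0.6351 - 202.47*I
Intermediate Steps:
C = -6
T(D) = 19 (T(D) = -6 - 1*(-25) = -6 + 25 = 19)
sqrt(((O(-19) - 10964) + (T(3*(-3) - 2) - 2312)) - 27738) = sqrt(((-59*I*sqrt(19) - 10964) + (19 - 2312)) - 27738) = sqrt(((-59*I*sqrt(19) - 10964) - 2293) - 27738) = sqrt(((-10964 - 59*I*sqrt(19)) - 2293) - 27738) = sqrt((-13257 - 59*I*sqrt(19)) - 27738) = sqrt(-40995 - 59*I*sqrt(19))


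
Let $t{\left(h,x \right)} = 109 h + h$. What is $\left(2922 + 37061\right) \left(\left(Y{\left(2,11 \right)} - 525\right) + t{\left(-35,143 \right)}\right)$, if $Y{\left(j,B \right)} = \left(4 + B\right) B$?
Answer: $-168328430$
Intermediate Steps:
$Y{\left(j,B \right)} = B \left(4 + B\right)$
$t{\left(h,x \right)} = 110 h$
$\left(2922 + 37061\right) \left(\left(Y{\left(2,11 \right)} - 525\right) + t{\left(-35,143 \right)}\right) = \left(2922 + 37061\right) \left(\left(11 \left(4 + 11\right) - 525\right) + 110 \left(-35\right)\right) = 39983 \left(\left(11 \cdot 15 - 525\right) - 3850\right) = 39983 \left(\left(165 - 525\right) - 3850\right) = 39983 \left(-360 - 3850\right) = 39983 \left(-4210\right) = -168328430$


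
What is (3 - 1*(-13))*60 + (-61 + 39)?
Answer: 938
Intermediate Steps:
(3 - 1*(-13))*60 + (-61 + 39) = (3 + 13)*60 - 22 = 16*60 - 22 = 960 - 22 = 938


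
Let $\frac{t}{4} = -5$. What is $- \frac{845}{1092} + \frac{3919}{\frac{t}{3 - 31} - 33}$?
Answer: $- \frac{1159531}{9492} \approx -122.16$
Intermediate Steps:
$t = -20$ ($t = 4 \left(-5\right) = -20$)
$- \frac{845}{1092} + \frac{3919}{\frac{t}{3 - 31} - 33} = - \frac{845}{1092} + \frac{3919}{- \frac{20}{3 - 31} - 33} = \left(-845\right) \frac{1}{1092} + \frac{3919}{- \frac{20}{-28} - 33} = - \frac{65}{84} + \frac{3919}{\left(-20\right) \left(- \frac{1}{28}\right) - 33} = - \frac{65}{84} + \frac{3919}{\frac{5}{7} - 33} = - \frac{65}{84} + \frac{3919}{- \frac{226}{7}} = - \frac{65}{84} + 3919 \left(- \frac{7}{226}\right) = - \frac{65}{84} - \frac{27433}{226} = - \frac{1159531}{9492}$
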